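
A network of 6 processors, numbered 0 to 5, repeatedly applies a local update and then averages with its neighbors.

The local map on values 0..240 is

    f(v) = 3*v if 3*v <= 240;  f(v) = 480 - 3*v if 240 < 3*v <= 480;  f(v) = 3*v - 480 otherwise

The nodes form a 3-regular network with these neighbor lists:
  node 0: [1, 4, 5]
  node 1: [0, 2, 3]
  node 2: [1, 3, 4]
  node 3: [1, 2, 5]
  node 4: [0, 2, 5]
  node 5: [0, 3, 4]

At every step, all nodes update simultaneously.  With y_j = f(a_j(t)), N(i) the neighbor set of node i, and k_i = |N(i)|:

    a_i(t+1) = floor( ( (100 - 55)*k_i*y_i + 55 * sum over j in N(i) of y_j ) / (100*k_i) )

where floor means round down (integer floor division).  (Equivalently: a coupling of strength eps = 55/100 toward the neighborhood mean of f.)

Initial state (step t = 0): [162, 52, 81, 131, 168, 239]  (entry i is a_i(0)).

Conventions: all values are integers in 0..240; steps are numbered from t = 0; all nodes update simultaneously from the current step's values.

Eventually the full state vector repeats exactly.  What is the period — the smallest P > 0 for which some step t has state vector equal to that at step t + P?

Answer: 2
Key observation: The state at step 92, [48, 48, 48, 48, 48, 48], reappears at step 94 — and no state repeats earlier — so the cycle the system enters has period 2.

Derivation:
t=0: [162, 52, 81, 131, 168, 239]
t=1: [79, 130, 155, 154, 98, 128]
t=2: [174, 90, 60, 44, 147, 124]
t=3: [84, 159, 150, 150, 78, 87]
t=4: [186, 54, 62, 59, 192, 188]
t=5: [97, 153, 163, 158, 107, 102]
t=6: [149, 46, 38, 40, 139, 143]
t=7: [61, 111, 110, 109, 64, 62]
t=8: [178, 155, 157, 157, 181, 180]
t=9: [49, 19, 20, 19, 50, 50]
t=10: [131, 74, 75, 74, 132, 132]
t=11: [110, 197, 198, 197, 110, 109]
t=12: [143, 118, 119, 119, 143, 144]
t=13: [64, 111, 110, 109, 63, 62]
t=14: [182, 156, 157, 157, 181, 181]
t=15: [55, 20, 19, 19, 53, 53]
t=16: [143, 78, 76, 76, 141, 141]
t=17: [86, 198, 197, 197, 87, 87]
t=18: [201, 132, 131, 131, 199, 199]
t=19: [113, 92, 91, 91, 112, 112]
t=20: [153, 193, 194, 194, 155, 155]
t=21: [33, 85, 85, 85, 32, 32]
t=22: [121, 201, 201, 201, 120, 120]
t=23: [119, 121, 122, 122, 120, 120]
t=24: [120, 117, 115, 115, 119, 119]
t=25: [122, 129, 131, 131, 124, 124]
t=26: [107, 94, 91, 91, 105, 105]
t=27: [168, 194, 197, 197, 171, 171]
t=28: [41, 91, 95, 95, 45, 45]
t=29: [142, 187, 186, 186, 143, 143]
t=30: [57, 74, 73, 73, 56, 56]
t=31: [179, 211, 210, 210, 177, 177]
t=32: [72, 134, 132, 132, 70, 70]
t=33: [188, 105, 106, 106, 188, 188]
t=34: [98, 149, 148, 148, 98, 98]
t=35: [157, 62, 62, 62, 158, 158]
t=36: [40, 153, 153, 153, 39, 39]
t=37: [100, 39, 38, 38, 99, 99]
t=38: [169, 127, 127, 127, 169, 169]
t=39: [40, 85, 85, 85, 40, 40]
t=40: [139, 205, 205, 205, 139, 139]
t=41: [76, 121, 121, 121, 76, 76]
t=42: [207, 137, 137, 137, 207, 207]
t=43: [127, 82, 82, 82, 127, 127]
t=44: [123, 209, 209, 209, 123, 123]
t=45: [117, 140, 140, 140, 117, 117]
t=46: [116, 72, 72, 72, 116, 116]
t=47: [147, 200, 200, 200, 147, 147]
t=48: [53, 105, 105, 105, 53, 53]
t=49: [160, 163, 163, 163, 160, 160]
t=50: [1, 7, 7, 7, 1, 1]
t=51: [6, 17, 17, 17, 6, 6]
t=52: [24, 44, 44, 44, 24, 24]
t=53: [83, 121, 121, 121, 83, 83]
t=54: [210, 137, 137, 137, 210, 210]
t=55: [135, 83, 83, 83, 135, 135]
t=56: [103, 202, 202, 202, 103, 103]
t=57: [162, 134, 134, 134, 162, 162]
t=58: [19, 64, 64, 64, 19, 19]
t=59: [81, 167, 167, 167, 81, 81]
t=60: [197, 60, 60, 60, 197, 197]
t=61: [123, 167, 167, 167, 123, 123]
t=62: [94, 37, 37, 37, 94, 94]
t=63: [182, 126, 126, 126, 182, 182]
t=64: [72, 95, 95, 95, 72, 72]
t=65: [212, 198, 198, 198, 212, 212]
t=66: [148, 121, 121, 121, 148, 148]
t=67: [50, 102, 102, 102, 50, 50]
t=68: [154, 169, 169, 169, 154, 154]
t=69: [19, 25, 25, 25, 19, 19]
t=70: [60, 71, 71, 71, 60, 60]
t=71: [186, 206, 206, 206, 186, 186]
t=72: [89, 127, 127, 127, 89, 89]
t=73: [192, 119, 119, 119, 192, 192]
t=74: [100, 118, 118, 118, 100, 100]
t=75: [170, 135, 135, 135, 170, 170]
t=76: [38, 66, 66, 66, 38, 38]
t=77: [129, 182, 182, 182, 129, 129]
t=78: [88, 70, 70, 70, 88, 88]
t=79: [214, 211, 211, 211, 214, 214]
t=80: [160, 154, 154, 154, 160, 160]
t=81: [3, 14, 14, 14, 3, 3]
t=82: [15, 35, 35, 35, 15, 15]
t=83: [56, 94, 94, 94, 56, 56]
t=84: [173, 192, 192, 192, 173, 173]
t=85: [49, 85, 85, 85, 49, 49]
t=86: [161, 210, 210, 210, 161, 161]
t=87: [29, 123, 123, 123, 29, 29]
t=88: [91, 106, 106, 106, 91, 91]
t=89: [198, 170, 170, 170, 198, 198]
t=90: [98, 45, 45, 45, 98, 98]
t=91: [176, 144, 144, 144, 176, 176]
t=92: [48, 48, 48, 48, 48, 48]
t=93: [144, 144, 144, 144, 144, 144]
t=94: [48, 48, 48, 48, 48, 48]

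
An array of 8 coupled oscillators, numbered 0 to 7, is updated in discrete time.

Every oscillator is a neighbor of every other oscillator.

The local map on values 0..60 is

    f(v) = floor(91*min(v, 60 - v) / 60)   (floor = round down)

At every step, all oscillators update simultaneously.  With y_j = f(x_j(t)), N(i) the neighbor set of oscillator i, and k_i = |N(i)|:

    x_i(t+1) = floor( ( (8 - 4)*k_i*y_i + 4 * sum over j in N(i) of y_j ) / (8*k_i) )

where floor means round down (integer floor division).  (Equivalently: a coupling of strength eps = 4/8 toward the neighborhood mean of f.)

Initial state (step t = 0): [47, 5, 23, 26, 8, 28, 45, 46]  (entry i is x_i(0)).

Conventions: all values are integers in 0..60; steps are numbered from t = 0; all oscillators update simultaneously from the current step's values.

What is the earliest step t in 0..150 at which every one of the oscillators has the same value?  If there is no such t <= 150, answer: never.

Answer: 10
Key observation: Synchronization is absorbing here: once all oscillators are equal they stay equal, and step 10 is the first all-equal step.

Derivation:
t=0: [47, 5, 23, 26, 8, 28, 45, 46]  (not all equal)
t=1: [22, 17, 28, 30, 19, 32, 23, 23]  (not all equal)
t=2: [34, 30, 38, 39, 32, 38, 34, 34]  (not all equal)
t=3: [38, 40, 35, 34, 39, 35, 38, 38]  (not all equal)
t=4: [33, 32, 35, 36, 32, 35, 33, 33]  (not all equal)
t=5: [39, 40, 38, 37, 40, 38, 39, 39]  (not all equal)
t=6: [31, 30, 32, 32, 30, 32, 31, 31]  (not all equal)
t=7: [43, 43, 42, 42, 43, 42, 43, 43]  (not all equal)
t=8: [25, 25, 26, 26, 25, 26, 25, 25]  (not all equal)
t=9: [37, 37, 38, 38, 37, 38, 37, 37]  (not all equal)
t=10: [33, 33, 33, 33, 33, 33, 33, 33]  (all equal)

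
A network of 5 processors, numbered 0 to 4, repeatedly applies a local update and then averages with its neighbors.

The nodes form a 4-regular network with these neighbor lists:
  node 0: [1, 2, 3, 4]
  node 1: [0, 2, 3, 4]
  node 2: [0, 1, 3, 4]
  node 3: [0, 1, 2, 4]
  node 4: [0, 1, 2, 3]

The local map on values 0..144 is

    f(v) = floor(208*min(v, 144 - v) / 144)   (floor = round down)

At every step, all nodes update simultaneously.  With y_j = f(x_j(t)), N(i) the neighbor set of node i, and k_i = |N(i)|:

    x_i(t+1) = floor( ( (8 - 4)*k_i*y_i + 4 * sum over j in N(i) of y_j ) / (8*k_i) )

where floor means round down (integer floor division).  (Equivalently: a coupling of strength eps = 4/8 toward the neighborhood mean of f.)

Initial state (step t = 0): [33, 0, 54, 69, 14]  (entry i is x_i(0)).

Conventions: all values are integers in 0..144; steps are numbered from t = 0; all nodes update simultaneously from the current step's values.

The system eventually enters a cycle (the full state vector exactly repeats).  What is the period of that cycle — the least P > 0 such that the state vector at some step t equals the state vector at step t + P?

Simulating step by step:
t=0: [33, 0, 54, 69, 14]
t=1: [48, 30, 59, 67, 38]
t=2: [69, 59, 75, 79, 63]
t=3: [95, 90, 95, 93, 92]
t=4: [72, 75, 72, 73, 73]
t=5: [102, 101, 102, 102, 102]
t=6: [60, 61, 60, 60, 60]
t=7: [86, 87, 86, 86, 86]
t=8: [82, 82, 82, 82, 82]
t=9: [89, 89, 89, 89, 89]
t=10: [79, 79, 79, 79, 79]
t=11: [93, 93, 93, 93, 93]
t=12: [73, 73, 73, 73, 73]
t=13: [102, 102, 102, 102, 102]
t=14: [60, 60, 60, 60, 60]
t=15: [86, 86, 86, 86, 86]
t=16: [83, 83, 83, 83, 83]
t=17: [88, 88, 88, 88, 88]
t=18: [80, 80, 80, 80, 80]
t=19: [92, 92, 92, 92, 92]
t=20: [75, 75, 75, 75, 75]
t=21: [99, 99, 99, 99, 99]
t=22: [65, 65, 65, 65, 65]
t=23: [93, 93, 93, 93, 93]

Answer: 12
Key observation: The state at step 11, [93, 93, 93, 93, 93], reappears at step 23 — and no state repeats earlier — so the cycle the system enters has period 12.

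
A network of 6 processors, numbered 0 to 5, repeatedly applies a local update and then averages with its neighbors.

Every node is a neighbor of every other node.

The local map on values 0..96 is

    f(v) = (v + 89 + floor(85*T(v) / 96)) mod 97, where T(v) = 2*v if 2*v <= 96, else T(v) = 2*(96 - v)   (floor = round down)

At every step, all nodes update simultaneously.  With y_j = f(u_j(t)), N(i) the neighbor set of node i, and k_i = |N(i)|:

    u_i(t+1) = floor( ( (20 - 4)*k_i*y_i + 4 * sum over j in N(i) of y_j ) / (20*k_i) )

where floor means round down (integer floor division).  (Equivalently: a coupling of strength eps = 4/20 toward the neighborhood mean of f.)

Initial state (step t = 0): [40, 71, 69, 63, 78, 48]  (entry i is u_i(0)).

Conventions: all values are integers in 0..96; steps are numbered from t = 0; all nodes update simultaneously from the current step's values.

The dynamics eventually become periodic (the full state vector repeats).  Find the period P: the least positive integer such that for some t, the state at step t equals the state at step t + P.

Simulating step by step:
t=0: [40, 71, 69, 63, 78, 48]
t=1: [6, 10, 11, 15, 6, 24]
t=2: [12, 20, 22, 31, 12, 50]
t=3: [29, 45, 49, 68, 29, 29]
t=4: [65, 25, 31, 20, 65, 65]
t=5: [19, 55, 67, 44, 19, 19]
t=6: [40, 24, 17, 19, 40, 40]
t=7: [10, 50, 35, 39, 10, 10]
t=8: [21, 26, 73, 9, 21, 21]
t=9: [47, 58, 15, 21, 47, 47]
t=10: [26, 22, 32, 45, 26, 26]
t=11: [62, 53, 74, 28, 62, 62]
t=12: [18, 24, 11, 58, 18, 18]
t=13: [40, 53, 25, 24, 40, 40]
t=14: [10, 24, 52, 50, 10, 10]
t=15: [21, 50, 24, 26, 21, 21]
t=16: [49, 31, 56, 60, 49, 49]
t=17: [28, 66, 23, 21, 28, 28]
t=18: [65, 23, 54, 51, 65, 65]
t=19: [16, 47, 23, 24, 16, 16]
t=20: [37, 28, 51, 53, 37, 37]
t=21: [87, 68, 35, 34, 87, 87]
t=22: [90, 27, 85, 84, 90, 90]
t=23: [87, 67, 90, 17, 87, 87]
t=24: [88, 26, 86, 46, 88, 88]
t=25: [89, 67, 90, 35, 89, 89]
t=26: [89, 28, 88, 85, 89, 89]
t=27: [92, 73, 92, 94, 92, 92]
t=28: [87, 24, 87, 86, 87, 87]
t=29: [92, 65, 92, 93, 92, 92]
t=30: [87, 29, 87, 87, 87, 87]
t=31: [93, 76, 93, 93, 93, 93]
t=32: [86, 22, 86, 86, 86, 86]
t=33: [93, 60, 93, 93, 93, 93]
t=34: [87, 32, 87, 87, 87, 87]
t=35: [93, 82, 93, 93, 93, 93]
t=36: [86, 18, 86, 86, 86, 86]
t=37: [92, 51, 92, 92, 92, 92]
t=38: [88, 38, 88, 88, 88, 88]
t=39: [90, 18, 90, 90, 90, 90]
t=40: [89, 51, 89, 89, 89, 89]
t=41: [90, 38, 90, 90, 90, 90]
t=42: [88, 18, 88, 88, 88, 88]
t=43: [91, 51, 91, 91, 91, 91]
t=44: [88, 38, 88, 88, 88, 88]

Answer: 6
Key observation: The state at step 38, [88, 38, 88, 88, 88, 88], reappears at step 44 — and no state repeats earlier — so the cycle the system enters has period 6.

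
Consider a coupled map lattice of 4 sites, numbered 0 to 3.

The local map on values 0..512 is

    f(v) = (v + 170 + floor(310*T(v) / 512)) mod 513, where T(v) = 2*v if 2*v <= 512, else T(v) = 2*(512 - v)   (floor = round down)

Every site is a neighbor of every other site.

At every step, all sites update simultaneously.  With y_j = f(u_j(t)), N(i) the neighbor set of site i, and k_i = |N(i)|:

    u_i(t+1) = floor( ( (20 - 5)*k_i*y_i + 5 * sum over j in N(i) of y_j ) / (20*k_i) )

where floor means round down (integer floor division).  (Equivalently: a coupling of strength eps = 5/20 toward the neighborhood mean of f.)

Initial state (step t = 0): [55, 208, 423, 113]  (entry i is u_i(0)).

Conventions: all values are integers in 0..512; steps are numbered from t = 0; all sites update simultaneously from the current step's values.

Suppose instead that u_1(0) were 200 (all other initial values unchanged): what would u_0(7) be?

Simulating step by step:
t=0: [55, 200, 423, 113]
t=1: [277, 149, 207, 362]
t=2: [231, 418, 161, 219]
t=3: [153, 167, 50, 136]
t=4: [445, 124, 293, 420]
t=5: [207, 381, 229, 211]
t=6: [125, 180, 158, 131]
t=7: [377, 116, 84, 386]

Answer: u_0(7) = 377
Key observation: This trace re-runs the system from the modified initial state.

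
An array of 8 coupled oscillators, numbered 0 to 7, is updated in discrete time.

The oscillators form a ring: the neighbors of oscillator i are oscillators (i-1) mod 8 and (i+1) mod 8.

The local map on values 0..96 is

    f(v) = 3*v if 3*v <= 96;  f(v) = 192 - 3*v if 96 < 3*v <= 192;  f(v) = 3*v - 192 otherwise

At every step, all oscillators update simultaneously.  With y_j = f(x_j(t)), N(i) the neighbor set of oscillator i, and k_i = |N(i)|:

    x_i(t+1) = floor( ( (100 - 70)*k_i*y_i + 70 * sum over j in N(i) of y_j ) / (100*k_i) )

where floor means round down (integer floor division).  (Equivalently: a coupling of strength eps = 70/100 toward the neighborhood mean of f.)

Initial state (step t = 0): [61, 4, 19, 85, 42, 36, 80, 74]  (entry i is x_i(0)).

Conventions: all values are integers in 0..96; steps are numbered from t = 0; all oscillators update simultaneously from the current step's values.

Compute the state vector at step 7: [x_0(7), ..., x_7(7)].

Answer: [27, 43, 68, 76, 72, 63, 57, 40]

Derivation:
t=0: [61, 4, 19, 85, 42, 36, 80, 74]
t=1: [17, 26, 43, 61, 71, 65, 54, 28]
t=2: [72, 63, 49, 32, 10, 18, 39, 53]
t=3: [19, 25, 48, 55, 61, 52, 52, 44]
t=4: [64, 59, 50, 28, 24, 26, 44, 50]
t=5: [19, 19, 47, 65, 78, 69, 60, 33]
t=6: [69, 54, 36, 33, 18, 23, 41, 52]
t=7: [27, 43, 68, 76, 72, 63, 57, 40]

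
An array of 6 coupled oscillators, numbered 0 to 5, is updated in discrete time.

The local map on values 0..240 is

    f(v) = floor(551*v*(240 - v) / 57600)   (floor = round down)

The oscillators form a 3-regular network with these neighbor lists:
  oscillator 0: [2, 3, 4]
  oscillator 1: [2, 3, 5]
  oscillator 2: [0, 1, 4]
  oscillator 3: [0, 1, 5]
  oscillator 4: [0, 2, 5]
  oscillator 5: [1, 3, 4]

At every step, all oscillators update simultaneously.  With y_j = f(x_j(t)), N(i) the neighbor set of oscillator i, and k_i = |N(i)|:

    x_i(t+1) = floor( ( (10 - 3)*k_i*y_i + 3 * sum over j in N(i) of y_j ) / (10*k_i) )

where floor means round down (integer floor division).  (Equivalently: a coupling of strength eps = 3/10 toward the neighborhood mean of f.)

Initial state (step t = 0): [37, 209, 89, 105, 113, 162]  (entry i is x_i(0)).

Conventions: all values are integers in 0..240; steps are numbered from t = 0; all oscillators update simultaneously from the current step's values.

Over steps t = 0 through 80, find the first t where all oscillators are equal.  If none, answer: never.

Answer: 4
Key observation: Synchronization is absorbing here: once all oscillators are equal they stay equal, and step 4 is the first all-equal step.

Derivation:
t=0: [37, 209, 89, 105, 113, 162]  (not all equal)
t=1: [89, 81, 116, 119, 127, 117]  (not all equal)
t=2: [130, 127, 134, 134, 136, 135]  (not all equal)
t=3: [135, 136, 135, 135, 135, 135]  (not all equal)
t=4: [135, 135, 135, 135, 135, 135]  (all equal)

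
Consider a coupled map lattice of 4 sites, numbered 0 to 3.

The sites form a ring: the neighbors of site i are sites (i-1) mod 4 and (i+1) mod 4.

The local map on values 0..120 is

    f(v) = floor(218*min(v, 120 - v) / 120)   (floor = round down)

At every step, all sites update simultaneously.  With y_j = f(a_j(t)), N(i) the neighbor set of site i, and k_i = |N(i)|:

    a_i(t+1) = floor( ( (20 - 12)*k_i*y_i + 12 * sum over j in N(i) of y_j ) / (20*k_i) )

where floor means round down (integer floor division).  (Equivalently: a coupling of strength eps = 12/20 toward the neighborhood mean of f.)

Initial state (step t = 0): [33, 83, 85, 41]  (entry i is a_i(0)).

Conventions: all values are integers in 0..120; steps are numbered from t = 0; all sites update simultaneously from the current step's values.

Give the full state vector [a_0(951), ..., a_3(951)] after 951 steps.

Answer: [70, 70, 70, 70]
Key observation: The state at step 7, [90, 90, 90, 90], reappears at step 12: the system is in a cycle of period 5 from step 7 on.  Therefore the state at step 951 equals the state at step 7 + ((951 - 7) mod 5) = 11, which is [70, 70, 70, 70].

Derivation:
t=0: [33, 83, 85, 41]
t=1: [65, 63, 67, 66]
t=2: [99, 99, 98, 97]
t=3: [38, 38, 39, 39]
t=4: [69, 69, 69, 69]
t=5: [92, 92, 92, 92]
t=6: [50, 50, 50, 50]
t=7: [90, 90, 90, 90]
t=8: [54, 54, 54, 54]
t=9: [98, 98, 98, 98]
t=10: [39, 39, 39, 39]
t=11: [70, 70, 70, 70]
t=12: [90, 90, 90, 90]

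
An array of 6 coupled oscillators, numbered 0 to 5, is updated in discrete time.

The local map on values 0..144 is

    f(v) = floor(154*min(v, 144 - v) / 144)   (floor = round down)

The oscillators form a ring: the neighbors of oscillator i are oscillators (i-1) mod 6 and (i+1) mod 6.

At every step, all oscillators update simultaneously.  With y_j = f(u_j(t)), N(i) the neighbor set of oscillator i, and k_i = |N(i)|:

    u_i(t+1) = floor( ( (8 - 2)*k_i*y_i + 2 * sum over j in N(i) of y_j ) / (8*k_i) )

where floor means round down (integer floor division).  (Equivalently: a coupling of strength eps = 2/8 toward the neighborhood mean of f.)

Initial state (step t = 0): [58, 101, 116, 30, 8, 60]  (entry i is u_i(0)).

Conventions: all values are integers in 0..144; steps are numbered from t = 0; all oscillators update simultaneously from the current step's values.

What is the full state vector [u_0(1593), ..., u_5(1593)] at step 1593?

Simulating step by step:
t=0: [58, 101, 116, 30, 8, 60]
t=1: [60, 45, 31, 28, 18, 56]
t=2: [61, 48, 34, 28, 25, 54]
t=3: [62, 50, 37, 29, 30, 54]
t=4: [63, 52, 39, 32, 35, 55]
t=5: [64, 54, 41, 35, 39, 56]
t=6: [65, 56, 44, 38, 42, 57]
t=7: [66, 58, 47, 41, 45, 59]
t=8: [68, 61, 50, 44, 49, 62]
t=9: [70, 64, 53, 48, 53, 65]
t=10: [72, 67, 56, 52, 57, 68]
t=11: [75, 70, 60, 56, 60, 71]
t=12: [73, 72, 64, 60, 64, 73]
t=13: [75, 75, 68, 65, 68, 74]
t=14: [73, 72, 71, 69, 71, 73]
t=15: [75, 76, 75, 73, 74, 75]
t=16: [72, 72, 73, 74, 74, 73]
t=17: [76, 76, 75, 74, 74, 75]
t=18: [72, 72, 73, 73, 73, 73]
t=19: [76, 76, 75, 75, 75, 75]
t=20: [72, 72, 72, 73, 73, 72]
t=21: [77, 77, 76, 75, 75, 76]
t=22: [71, 71, 72, 72, 72, 72]
t=23: [75, 75, 76, 77, 77, 76]
t=24: [72, 72, 72, 71, 71, 72]
t=25: [77, 77, 76, 75, 75, 76]

Answer: [77, 77, 76, 75, 75, 76]
Key observation: The state at step 21, [77, 77, 76, 75, 75, 76], reappears at step 25: the system is in a cycle of period 4 from step 21 on.  Therefore the state at step 1593 equals the state at step 21 + ((1593 - 21) mod 4) = 21, which is [77, 77, 76, 75, 75, 76].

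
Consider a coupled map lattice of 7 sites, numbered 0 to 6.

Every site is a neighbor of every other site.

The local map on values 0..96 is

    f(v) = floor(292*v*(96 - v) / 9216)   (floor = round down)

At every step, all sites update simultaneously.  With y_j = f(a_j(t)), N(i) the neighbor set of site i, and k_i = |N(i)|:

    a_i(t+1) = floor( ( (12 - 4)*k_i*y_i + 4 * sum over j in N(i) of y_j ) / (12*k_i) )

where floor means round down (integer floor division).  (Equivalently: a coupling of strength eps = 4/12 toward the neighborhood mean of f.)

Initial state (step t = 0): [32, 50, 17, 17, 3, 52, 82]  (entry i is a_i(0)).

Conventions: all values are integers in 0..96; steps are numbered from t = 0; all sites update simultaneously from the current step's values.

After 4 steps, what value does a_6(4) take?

Simulating step by step:
t=0: [32, 50, 17, 17, 3, 52, 82]
t=1: [57, 62, 44, 44, 23, 62, 40]
t=2: [68, 66, 70, 70, 58, 66, 68]
t=3: [60, 61, 58, 58, 65, 61, 60]
t=4: [67, 67, 68, 68, 64, 67, 67]

Answer: a_6(4) = 67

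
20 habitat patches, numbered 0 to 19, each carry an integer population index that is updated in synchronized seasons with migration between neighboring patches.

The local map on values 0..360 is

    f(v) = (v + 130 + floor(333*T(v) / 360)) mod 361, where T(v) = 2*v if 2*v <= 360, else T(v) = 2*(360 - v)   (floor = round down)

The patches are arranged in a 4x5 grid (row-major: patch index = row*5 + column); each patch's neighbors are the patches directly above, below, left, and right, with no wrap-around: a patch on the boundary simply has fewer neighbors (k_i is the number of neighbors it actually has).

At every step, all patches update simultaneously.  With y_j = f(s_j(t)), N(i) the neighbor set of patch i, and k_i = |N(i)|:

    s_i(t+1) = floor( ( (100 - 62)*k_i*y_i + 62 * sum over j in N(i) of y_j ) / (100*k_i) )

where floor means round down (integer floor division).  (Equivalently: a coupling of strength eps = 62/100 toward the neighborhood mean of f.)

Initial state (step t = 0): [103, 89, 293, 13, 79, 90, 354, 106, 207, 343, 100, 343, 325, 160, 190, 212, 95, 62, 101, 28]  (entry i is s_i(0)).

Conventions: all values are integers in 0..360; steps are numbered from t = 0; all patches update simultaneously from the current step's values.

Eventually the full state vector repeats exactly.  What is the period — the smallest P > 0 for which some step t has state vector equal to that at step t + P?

Answer: 2
Key observation: The state at step 14, [235, 235, 235, 235, 236, 235, 235, 235, 236, 236, 235, 235, 236, 236, 236, 236, 236, 236, 236, 236], reappears at step 16 — and no state repeats earlier — so the cycle the system enters has period 2.

Derivation:
t=0: [103, 89, 293, 13, 79, 90, 354, 106, 207, 343, 100, 343, 325, 160, 190, 212, 95, 62, 101, 28]
t=1: [38, 87, 124, 228, 231, 61, 91, 141, 192, 237, 107, 114, 175, 201, 222, 125, 160, 168, 174, 181]
t=2: [189, 86, 134, 221, 237, 185, 100, 171, 243, 244, 135, 127, 221, 262, 254, 139, 181, 250, 264, 264]
t=3: [194, 104, 163, 220, 235, 204, 125, 202, 232, 226, 176, 163, 220, 220, 217, 197, 213, 236, 212, 212]
t=4: [203, 154, 207, 239, 241, 236, 174, 230, 245, 241, 259, 227, 245, 247, 248, 263, 247, 244, 248, 252]
t=5: [236, 240, 238, 235, 230, 241, 243, 241, 229, 227, 223, 235, 230, 225, 224, 216, 226, 225, 224, 222]
t=6: [231, 231, 232, 236, 238, 233, 230, 232, 238, 241, 241, 237, 238, 242, 243, 246, 242, 242, 244, 244]
t=7: [237, 238, 236, 233, 232, 235, 237, 235, 232, 230, 230, 232, 232, 229, 228, 227, 229, 229, 227, 227]
t=8: [233, 232, 234, 236, 237, 235, 234, 235, 237, 238, 238, 237, 237, 239, 240, 240, 239, 239, 241, 241]
t=9: [236, 236, 235, 234, 233, 234, 235, 234, 233, 232, 232, 233, 232, 231, 231, 231, 231, 231, 230, 230]
t=10: [234, 234, 235, 235, 236, 235, 235, 235, 236, 236, 236, 236, 237, 237, 238, 237, 237, 238, 238, 238]
t=11: [235, 235, 235, 234, 234, 235, 235, 234, 234, 233, 234, 233, 233, 232, 232, 233, 233, 232, 232, 232]
t=12: [235, 235, 235, 235, 236, 235, 235, 235, 236, 236, 235, 235, 236, 236, 236, 236, 236, 236, 237, 237]
t=13: [235, 235, 235, 234, 234, 235, 235, 234, 234, 234, 234, 234, 234, 233, 233, 234, 234, 233, 233, 233]
t=14: [235, 235, 235, 235, 236, 235, 235, 235, 236, 236, 235, 235, 236, 236, 236, 236, 236, 236, 236, 236]
t=15: [235, 235, 235, 234, 234, 235, 235, 234, 234, 234, 234, 234, 234, 234, 234, 234, 234, 234, 234, 234]
t=16: [235, 235, 235, 235, 236, 235, 235, 235, 236, 236, 235, 235, 236, 236, 236, 236, 236, 236, 236, 236]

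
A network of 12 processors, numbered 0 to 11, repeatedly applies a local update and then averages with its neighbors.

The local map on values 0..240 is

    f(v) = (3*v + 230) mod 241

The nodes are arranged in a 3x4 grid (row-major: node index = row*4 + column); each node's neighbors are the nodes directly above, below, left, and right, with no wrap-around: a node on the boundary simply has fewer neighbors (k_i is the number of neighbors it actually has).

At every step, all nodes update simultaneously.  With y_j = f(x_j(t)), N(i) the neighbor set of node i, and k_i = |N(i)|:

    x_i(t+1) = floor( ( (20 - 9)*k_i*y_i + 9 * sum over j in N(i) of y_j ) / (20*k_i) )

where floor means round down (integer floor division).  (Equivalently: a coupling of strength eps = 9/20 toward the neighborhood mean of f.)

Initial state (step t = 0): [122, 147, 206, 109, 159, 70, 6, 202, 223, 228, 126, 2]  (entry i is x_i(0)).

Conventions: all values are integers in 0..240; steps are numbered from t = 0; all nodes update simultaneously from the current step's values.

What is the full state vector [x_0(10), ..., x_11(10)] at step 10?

Simulating step by step:
t=0: [122, 147, 206, 109, 159, 70, 6, 202, 223, 228, 126, 2]
t=1: [155, 169, 109, 94, 197, 178, 67, 109, 190, 180, 134, 183]
t=2: [142, 57, 76, 50, 103, 61, 142, 82, 74, 66, 126, 81]
t=3: [144, 172, 190, 178, 114, 159, 180, 211, 170, 179, 158, 208]
t=4: [124, 84, 59, 71, 112, 146, 100, 109, 39, 93, 155, 153]
t=5: [84, 70, 128, 165, 108, 120, 98, 109, 83, 90, 159, 178]
t=6: [60, 145, 109, 47, 91, 96, 83, 54, 151, 95, 138, 90]
t=7: [138, 142, 123, 122, 72, 73, 178, 140, 122, 78, 132, 80]
t=8: [174, 168, 113, 126, 185, 186, 94, 150, 159, 192, 153, 196]
t=9: [32, 33, 72, 133, 81, 56, 79, 146, 156, 120, 145, 143]
t=10: [118, 115, 181, 168, 196, 159, 206, 184, 195, 142, 177, 180]

Answer: [118, 115, 181, 168, 196, 159, 206, 184, 195, 142, 177, 180]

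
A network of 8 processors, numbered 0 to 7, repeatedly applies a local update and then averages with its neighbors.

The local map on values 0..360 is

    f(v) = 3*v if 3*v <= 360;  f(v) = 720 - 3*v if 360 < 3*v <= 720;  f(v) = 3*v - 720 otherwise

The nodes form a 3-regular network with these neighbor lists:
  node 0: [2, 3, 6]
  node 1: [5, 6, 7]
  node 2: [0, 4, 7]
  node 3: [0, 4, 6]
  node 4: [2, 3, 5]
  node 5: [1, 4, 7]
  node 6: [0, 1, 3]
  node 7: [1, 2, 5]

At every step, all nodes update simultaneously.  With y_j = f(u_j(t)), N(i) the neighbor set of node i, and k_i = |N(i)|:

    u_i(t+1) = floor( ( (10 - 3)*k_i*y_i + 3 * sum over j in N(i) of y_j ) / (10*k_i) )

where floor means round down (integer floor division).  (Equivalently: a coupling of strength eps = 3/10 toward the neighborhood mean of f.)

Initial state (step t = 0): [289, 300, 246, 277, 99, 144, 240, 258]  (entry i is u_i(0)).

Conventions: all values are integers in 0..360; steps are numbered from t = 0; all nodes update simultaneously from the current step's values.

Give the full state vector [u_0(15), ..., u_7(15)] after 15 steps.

Answer: [91, 265, 231, 198, 157, 128, 265, 173]

Derivation:
t=0: [289, 300, 246, 277, 99, 144, 240, 258]
t=1: [115, 160, 62, 122, 249, 254, 43, 86]
t=2: [308, 210, 193, 297, 77, 81, 184, 227]
t=3: [190, 108, 146, 180, 217, 206, 164, 74]
t=4: [174, 282, 241, 170, 104, 132, 225, 226]
t=5: [164, 129, 57, 202, 272, 274, 84, 74]
t=6: [213, 290, 174, 137, 105, 136, 243, 216]
t=7: [108, 144, 185, 256, 302, 272, 60, 116]
t=8: [266, 264, 201, 102, 161, 149, 192, 298]
t=9: [111, 109, 130, 260, 235, 239, 146, 168]
t=10: [300, 279, 287, 105, 49, 57, 269, 217]
t=11: [180, 114, 138, 261, 165, 153, 122, 91]
t=12: [198, 328, 282, 120, 220, 266, 306, 282]
t=13: [156, 225, 119, 290, 98, 99, 213, 135]
t=14: [235, 100, 336, 167, 286, 273, 101, 290]
t=15: [91, 265, 231, 198, 157, 128, 265, 173]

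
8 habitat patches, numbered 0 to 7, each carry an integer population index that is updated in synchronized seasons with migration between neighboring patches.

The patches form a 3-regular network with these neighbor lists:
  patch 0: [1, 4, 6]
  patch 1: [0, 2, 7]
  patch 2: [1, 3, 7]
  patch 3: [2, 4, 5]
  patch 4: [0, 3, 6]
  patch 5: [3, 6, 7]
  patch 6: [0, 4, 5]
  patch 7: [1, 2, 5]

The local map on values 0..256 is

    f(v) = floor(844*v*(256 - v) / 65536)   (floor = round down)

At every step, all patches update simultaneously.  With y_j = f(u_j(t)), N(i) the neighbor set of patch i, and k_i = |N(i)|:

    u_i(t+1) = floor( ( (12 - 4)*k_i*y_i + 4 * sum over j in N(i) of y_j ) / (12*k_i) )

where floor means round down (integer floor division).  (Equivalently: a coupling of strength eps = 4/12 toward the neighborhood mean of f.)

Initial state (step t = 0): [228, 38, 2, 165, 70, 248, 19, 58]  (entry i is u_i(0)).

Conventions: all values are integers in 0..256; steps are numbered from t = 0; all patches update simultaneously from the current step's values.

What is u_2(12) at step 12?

Answer: u_2(12) = 209

Derivation:
t=0: [228, 38, 2, 165, 70, 248, 19, 58]
t=1: [91, 96, 53, 150, 148, 60, 68, 113]
t=2: [191, 191, 159, 190, 199, 164, 170, 192]
t=3: [160, 163, 185, 167, 153, 185, 180, 166]
t=4: [195, 192, 176, 187, 197, 174, 180, 187]
t=5: [155, 160, 175, 167, 154, 178, 171, 168]
t=6: [199, 195, 185, 189, 199, 181, 189, 188]
t=7: [148, 155, 166, 163, 149, 170, 160, 164]
t=8: [203, 199, 193, 195, 203, 190, 197, 193]
t=9: [140, 147, 154, 152, 140, 158, 147, 155]
t=10: [208, 205, 202, 203, 208, 200, 205, 201]
t=11: [129, 134, 139, 137, 129, 142, 133, 141]
t=12: [210, 209, 209, 209, 209, 208, 209, 208]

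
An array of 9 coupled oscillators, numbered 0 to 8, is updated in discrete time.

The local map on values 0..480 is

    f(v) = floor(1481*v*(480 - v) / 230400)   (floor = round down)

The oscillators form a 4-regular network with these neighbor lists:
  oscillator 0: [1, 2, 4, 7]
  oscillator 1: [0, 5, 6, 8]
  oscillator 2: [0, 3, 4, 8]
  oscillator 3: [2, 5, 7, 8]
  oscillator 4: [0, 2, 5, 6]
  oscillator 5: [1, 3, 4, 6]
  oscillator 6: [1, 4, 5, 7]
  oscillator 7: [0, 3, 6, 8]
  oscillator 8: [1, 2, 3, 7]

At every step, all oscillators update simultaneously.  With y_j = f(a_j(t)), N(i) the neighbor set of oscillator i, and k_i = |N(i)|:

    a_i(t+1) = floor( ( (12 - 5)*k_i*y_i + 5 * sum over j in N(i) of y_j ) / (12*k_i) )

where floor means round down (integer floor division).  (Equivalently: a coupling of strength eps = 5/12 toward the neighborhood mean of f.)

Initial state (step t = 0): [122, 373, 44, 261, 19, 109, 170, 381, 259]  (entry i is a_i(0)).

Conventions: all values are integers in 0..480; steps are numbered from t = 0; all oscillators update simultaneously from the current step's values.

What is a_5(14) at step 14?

Answer: a_5(14) = 359

Derivation:
t=0: [122, 373, 44, 261, 19, 109, 170, 381, 259]
t=1: [233, 278, 183, 317, 136, 257, 281, 282, 317]
t=2: [357, 358, 342, 340, 325, 355, 353, 353, 339]
t=3: [288, 284, 303, 301, 309, 290, 290, 291, 301]
t=4: [352, 355, 345, 347, 344, 351, 352, 351, 347]
t=5: [290, 287, 297, 295, 296, 291, 290, 291, 294]
t=6: [353, 354, 349, 350, 351, 352, 353, 352, 351]
t=7: [288, 287, 291, 291, 290, 289, 288, 289, 290]
t=8: [354, 355, 353, 353, 354, 354, 354, 354, 354]
t=9: [286, 285, 287, 287, 286, 286, 285, 286, 286]
t=10: [356, 356, 356, 356, 356, 356, 356, 356, 356]
t=11: [283, 283, 283, 283, 283, 283, 283, 283, 283]
t=12: [358, 358, 358, 358, 358, 358, 358, 358, 358]
t=13: [280, 280, 280, 280, 280, 280, 280, 280, 280]
t=14: [359, 359, 359, 359, 359, 359, 359, 359, 359]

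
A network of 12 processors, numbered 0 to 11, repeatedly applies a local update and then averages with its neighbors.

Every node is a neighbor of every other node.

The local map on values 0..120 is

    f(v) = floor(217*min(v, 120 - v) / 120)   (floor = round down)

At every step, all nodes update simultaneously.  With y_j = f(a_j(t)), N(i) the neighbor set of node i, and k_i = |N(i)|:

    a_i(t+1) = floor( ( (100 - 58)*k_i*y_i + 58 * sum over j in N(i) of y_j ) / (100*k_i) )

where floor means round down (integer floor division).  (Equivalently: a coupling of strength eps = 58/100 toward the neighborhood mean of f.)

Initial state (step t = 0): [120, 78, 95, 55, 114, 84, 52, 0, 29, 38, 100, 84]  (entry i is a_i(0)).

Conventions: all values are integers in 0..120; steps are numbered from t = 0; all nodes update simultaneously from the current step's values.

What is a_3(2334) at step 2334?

Answer: a_3(2334) = 97
Key observation: The state at step 18, [66, 66, 66, 66, 66, 66, 66, 66, 66, 66, 66, 66], reappears at step 23: the system is in a cycle of period 5 from step 18 on.  Therefore the state at step 2334 equals the state at step 18 + ((2334 - 18) mod 5) = 19, which is [97, 97, 97, 97, 97, 97, 97, 97, 97, 97, 97, 97].

Derivation:
t=0: [120, 78, 95, 55, 114, 84, 52, 0, 29, 38, 100, 84]
t=1: [32, 59, 48, 68, 35, 55, 66, 32, 51, 57, 45, 55]
t=2: [75, 93, 86, 89, 77, 90, 90, 75, 88, 92, 84, 90]
t=3: [68, 56, 61, 59, 67, 58, 58, 68, 59, 57, 62, 58]
t=4: [98, 101, 103, 103, 99, 102, 102, 98, 103, 102, 102, 102]
t=5: [35, 33, 32, 32, 34, 32, 32, 35, 32, 32, 32, 32]
t=6: [60, 58, 57, 57, 59, 57, 57, 60, 57, 57, 57, 57]
t=7: [105, 104, 103, 103, 104, 103, 103, 105, 103, 103, 103, 103]
t=8: [28, 28, 29, 29, 28, 29, 29, 28, 29, 29, 29, 29]
t=9: [50, 50, 51, 51, 50, 51, 51, 50, 51, 51, 51, 51]
t=10: [90, 90, 91, 91, 90, 91, 91, 90, 91, 91, 91, 91]
t=11: [53, 53, 52, 52, 53, 52, 52, 53, 52, 52, 52, 52]
t=12: [94, 94, 94, 94, 94, 94, 94, 94, 94, 94, 94, 94]
t=13: [47, 47, 47, 47, 47, 47, 47, 47, 47, 47, 47, 47]
t=14: [84, 84, 84, 84, 84, 84, 84, 84, 84, 84, 84, 84]
t=15: [65, 65, 65, 65, 65, 65, 65, 65, 65, 65, 65, 65]
t=16: [99, 99, 99, 99, 99, 99, 99, 99, 99, 99, 99, 99]
t=17: [37, 37, 37, 37, 37, 37, 37, 37, 37, 37, 37, 37]
t=18: [66, 66, 66, 66, 66, 66, 66, 66, 66, 66, 66, 66]
t=19: [97, 97, 97, 97, 97, 97, 97, 97, 97, 97, 97, 97]
t=20: [41, 41, 41, 41, 41, 41, 41, 41, 41, 41, 41, 41]
t=21: [74, 74, 74, 74, 74, 74, 74, 74, 74, 74, 74, 74]
t=22: [83, 83, 83, 83, 83, 83, 83, 83, 83, 83, 83, 83]
t=23: [66, 66, 66, 66, 66, 66, 66, 66, 66, 66, 66, 66]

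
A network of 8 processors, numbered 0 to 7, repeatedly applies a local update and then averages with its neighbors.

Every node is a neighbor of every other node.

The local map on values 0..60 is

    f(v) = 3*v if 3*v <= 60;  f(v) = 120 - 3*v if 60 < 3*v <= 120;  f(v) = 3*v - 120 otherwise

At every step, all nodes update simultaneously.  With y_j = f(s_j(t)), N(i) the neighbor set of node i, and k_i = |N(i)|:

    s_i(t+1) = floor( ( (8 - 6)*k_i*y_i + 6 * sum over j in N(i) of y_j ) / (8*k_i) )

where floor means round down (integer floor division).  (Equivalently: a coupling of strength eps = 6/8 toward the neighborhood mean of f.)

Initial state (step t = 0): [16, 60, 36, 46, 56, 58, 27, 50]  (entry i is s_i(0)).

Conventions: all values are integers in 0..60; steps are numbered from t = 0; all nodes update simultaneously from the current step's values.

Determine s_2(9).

Simulating step by step:
t=0: [16, 60, 36, 46, 56, 58, 27, 50]
t=1: [39, 41, 34, 35, 39, 40, 38, 37]
t=2: [6, 6, 8, 8, 6, 6, 6, 7]
t=3: [19, 19, 20, 20, 19, 19, 19, 20]
t=4: [57, 57, 58, 58, 57, 57, 57, 58]
t=5: [51, 51, 52, 52, 51, 51, 51, 52]
t=6: [33, 33, 34, 34, 33, 33, 33, 34]
t=7: [20, 20, 19, 19, 20, 20, 20, 19]
t=8: [59, 59, 58, 58, 59, 59, 59, 58]
t=9: [56, 56, 55, 55, 56, 56, 56, 55]

Answer: s_2(9) = 55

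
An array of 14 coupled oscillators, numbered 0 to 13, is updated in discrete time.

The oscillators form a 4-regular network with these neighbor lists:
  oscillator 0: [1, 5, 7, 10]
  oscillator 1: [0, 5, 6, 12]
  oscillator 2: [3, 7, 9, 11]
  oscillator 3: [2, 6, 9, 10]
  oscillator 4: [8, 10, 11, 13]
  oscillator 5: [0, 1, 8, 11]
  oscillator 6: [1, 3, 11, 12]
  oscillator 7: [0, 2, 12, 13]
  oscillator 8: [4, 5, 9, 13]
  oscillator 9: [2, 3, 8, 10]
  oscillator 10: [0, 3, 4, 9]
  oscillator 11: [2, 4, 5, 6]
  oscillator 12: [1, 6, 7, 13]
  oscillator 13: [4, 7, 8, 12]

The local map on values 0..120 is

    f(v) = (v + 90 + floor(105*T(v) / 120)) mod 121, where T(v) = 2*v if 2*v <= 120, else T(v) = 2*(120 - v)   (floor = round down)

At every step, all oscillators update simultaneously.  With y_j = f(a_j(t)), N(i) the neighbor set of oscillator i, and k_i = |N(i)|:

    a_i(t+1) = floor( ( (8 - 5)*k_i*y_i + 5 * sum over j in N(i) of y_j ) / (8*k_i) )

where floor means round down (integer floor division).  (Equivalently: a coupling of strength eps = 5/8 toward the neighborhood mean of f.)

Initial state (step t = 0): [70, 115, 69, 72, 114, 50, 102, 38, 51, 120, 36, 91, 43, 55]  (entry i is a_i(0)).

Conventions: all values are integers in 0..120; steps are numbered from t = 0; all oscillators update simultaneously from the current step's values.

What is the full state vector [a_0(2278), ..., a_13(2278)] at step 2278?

Simulating step by step:
t=0: [70, 115, 69, 72, 114, 50, 102, 38, 51, 120, 36, 91, 43, 55]
t=1: [54, 81, 45, 42, 98, 89, 84, 61, 104, 62, 55, 89, 93, 101]
t=2: [100, 115, 68, 84, 107, 112, 109, 70, 89, 66, 94, 108, 95, 89]
t=3: [85, 97, 38, 77, 103, 99, 100, 53, 90, 56, 91, 83, 87, 92]
t=4: [110, 107, 63, 45, 107, 109, 91, 106, 91, 46, 75, 103, 110, 109]
t=5: [82, 99, 64, 68, 85, 99, 101, 83, 101, 68, 59, 87, 99, 99]
t=6: [96, 105, 41, 22, 94, 107, 89, 95, 90, 22, 42, 94, 105, 107]
t=7: [100, 102, 73, 58, 103, 103, 94, 100, 93, 58, 74, 102, 102, 103]
t=8: [87, 103, 35, 21, 86, 103, 89, 87, 89, 21, 34, 87, 103, 102]
t=9: [101, 104, 67, 51, 103, 106, 95, 101, 95, 51, 66, 103, 104, 107]
t=10: [87, 101, 68, 76, 86, 101, 104, 86, 103, 76, 68, 86, 101, 101]
t=11: [93, 104, 38, 18, 93, 105, 88, 93, 88, 18, 38, 93, 104, 106]
t=12: [100, 103, 67, 50, 102, 105, 93, 100, 93, 50, 67, 102, 103, 104]
t=13: [87, 102, 67, 75, 88, 102, 104, 87, 104, 75, 67, 87, 102, 102]
t=14: [93, 103, 38, 18, 92, 105, 87, 93, 87, 18, 38, 92, 103, 105]
t=15: [100, 103, 67, 50, 103, 105, 93, 100, 93, 50, 67, 103, 103, 105]
t=16: [87, 102, 67, 75, 87, 102, 104, 87, 104, 75, 67, 87, 102, 102]
t=17: [93, 103, 38, 18, 92, 105, 87, 93, 87, 18, 38, 92, 103, 105]

Answer: [87, 102, 67, 75, 87, 102, 104, 87, 104, 75, 67, 87, 102, 102]
Key observation: The state at step 14, [93, 103, 38, 18, 92, 105, 87, 93, 87, 18, 38, 92, 103, 105], reappears at step 17: the system is in a cycle of period 3 from step 14 on.  Therefore the state at step 2278 equals the state at step 14 + ((2278 - 14) mod 3) = 16, which is [87, 102, 67, 75, 87, 102, 104, 87, 104, 75, 67, 87, 102, 102].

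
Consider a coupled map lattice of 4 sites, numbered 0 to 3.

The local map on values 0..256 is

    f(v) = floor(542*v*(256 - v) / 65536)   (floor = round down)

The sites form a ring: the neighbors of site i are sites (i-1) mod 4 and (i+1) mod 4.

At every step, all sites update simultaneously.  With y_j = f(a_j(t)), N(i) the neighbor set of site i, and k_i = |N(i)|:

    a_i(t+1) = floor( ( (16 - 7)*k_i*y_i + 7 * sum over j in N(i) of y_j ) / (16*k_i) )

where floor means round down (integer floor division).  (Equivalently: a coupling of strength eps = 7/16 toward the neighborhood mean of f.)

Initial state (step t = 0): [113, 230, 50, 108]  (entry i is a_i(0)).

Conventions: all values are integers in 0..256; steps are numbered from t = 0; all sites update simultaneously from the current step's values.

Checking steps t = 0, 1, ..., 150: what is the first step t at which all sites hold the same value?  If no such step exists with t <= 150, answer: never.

Simulating step by step:
t=0: [113, 230, 50, 108]  (not all equal)
t=1: [114, 75, 87, 121]  (not all equal)
t=2: [128, 118, 122, 131]  (not all equal)
t=3: [134, 134, 134, 135]  (not all equal)
t=4: [135, 135, 135, 135]  (all equal)

Answer: 4
Key observation: Synchronization is absorbing here: once all sites are equal they stay equal, and step 4 is the first all-equal step.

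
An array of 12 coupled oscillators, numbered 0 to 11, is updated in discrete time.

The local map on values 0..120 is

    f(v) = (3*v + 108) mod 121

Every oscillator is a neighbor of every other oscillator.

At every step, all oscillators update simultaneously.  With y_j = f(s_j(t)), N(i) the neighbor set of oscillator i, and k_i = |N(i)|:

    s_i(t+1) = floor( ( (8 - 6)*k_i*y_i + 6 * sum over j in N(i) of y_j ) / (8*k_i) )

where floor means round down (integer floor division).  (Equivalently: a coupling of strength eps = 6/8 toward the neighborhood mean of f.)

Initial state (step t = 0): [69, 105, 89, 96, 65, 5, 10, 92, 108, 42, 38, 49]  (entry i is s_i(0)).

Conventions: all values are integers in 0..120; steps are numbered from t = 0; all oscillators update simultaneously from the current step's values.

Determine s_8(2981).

Answer: s_8(2981) = 105
Key observation: The state at step 11, [105, 105, 105, 105, 105, 105, 105, 105, 105, 105, 105, 105], reappears at step 16: the system is in a cycle of period 5 from step 11 on.  Therefore the state at step 2981 equals the state at step 11 + ((2981 - 11) mod 5) = 11, which is [105, 105, 105, 105, 105, 105, 105, 105, 105, 105, 105, 105].

Derivation:
t=0: [69, 105, 89, 96, 65, 5, 10, 92, 108, 42, 38, 49]
t=1: [52, 50, 41, 45, 50, 39, 42, 43, 51, 59, 57, 41]
t=2: [52, 51, 68, 48, 51, 67, 68, 69, 51, 56, 54, 68]
t=3: [38, 37, 46, 35, 37, 46, 46, 47, 37, 40, 39, 46]
t=4: [67, 66, 49, 65, 66, 49, 49, 50, 66, 68, 68, 49]
t=5: [48, 47, 38, 47, 47, 38, 38, 38, 47, 48, 48, 38]
t=6: [40, 39, 56, 39, 39, 56, 56, 56, 39, 40, 40, 56]
t=7: [81, 80, 68, 80, 80, 68, 68, 68, 80, 81, 81, 68]
t=8: [94, 94, 87, 94, 94, 87, 87, 87, 94, 94, 94, 87]
t=9: [19, 19, 16, 19, 19, 16, 16, 16, 19, 19, 19, 16]
t=10: [40, 40, 39, 40, 40, 39, 39, 39, 40, 40, 40, 39]
t=11: [105, 105, 105, 105, 105, 105, 105, 105, 105, 105, 105, 105]
t=12: [60, 60, 60, 60, 60, 60, 60, 60, 60, 60, 60, 60]
t=13: [46, 46, 46, 46, 46, 46, 46, 46, 46, 46, 46, 46]
t=14: [4, 4, 4, 4, 4, 4, 4, 4, 4, 4, 4, 4]
t=15: [120, 120, 120, 120, 120, 120, 120, 120, 120, 120, 120, 120]
t=16: [105, 105, 105, 105, 105, 105, 105, 105, 105, 105, 105, 105]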